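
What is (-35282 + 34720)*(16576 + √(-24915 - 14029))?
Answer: -9315712 - 2248*I*√2434 ≈ -9.3157e+6 - 1.1091e+5*I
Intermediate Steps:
(-35282 + 34720)*(16576 + √(-24915 - 14029)) = -562*(16576 + √(-38944)) = -562*(16576 + 4*I*√2434) = -9315712 - 2248*I*√2434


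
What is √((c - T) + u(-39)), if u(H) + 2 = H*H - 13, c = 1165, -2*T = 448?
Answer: √2895 ≈ 53.805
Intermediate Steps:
T = -224 (T = -½*448 = -224)
u(H) = -15 + H² (u(H) = -2 + (H*H - 13) = -2 + (H² - 13) = -2 + (-13 + H²) = -15 + H²)
√((c - T) + u(-39)) = √((1165 - 1*(-224)) + (-15 + (-39)²)) = √((1165 + 224) + (-15 + 1521)) = √(1389 + 1506) = √2895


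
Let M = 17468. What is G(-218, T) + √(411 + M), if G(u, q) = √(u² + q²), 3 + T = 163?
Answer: √17879 + 2*√18281 ≈ 404.13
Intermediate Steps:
T = 160 (T = -3 + 163 = 160)
G(u, q) = √(q² + u²)
G(-218, T) + √(411 + M) = √(160² + (-218)²) + √(411 + 17468) = √(25600 + 47524) + √17879 = √73124 + √17879 = 2*√18281 + √17879 = √17879 + 2*√18281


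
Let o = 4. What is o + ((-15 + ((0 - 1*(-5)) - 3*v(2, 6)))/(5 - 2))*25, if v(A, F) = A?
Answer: -388/3 ≈ -129.33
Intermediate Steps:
o + ((-15 + ((0 - 1*(-5)) - 3*v(2, 6)))/(5 - 2))*25 = 4 + ((-15 + ((0 - 1*(-5)) - 3*2))/(5 - 2))*25 = 4 + ((-15 + ((0 + 5) - 6))/3)*25 = 4 + ((-15 + (5 - 6))*(⅓))*25 = 4 + ((-15 - 1)*(⅓))*25 = 4 - 16*⅓*25 = 4 - 16/3*25 = 4 - 400/3 = -388/3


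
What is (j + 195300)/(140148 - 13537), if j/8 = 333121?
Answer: 2860268/126611 ≈ 22.591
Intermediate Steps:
j = 2664968 (j = 8*333121 = 2664968)
(j + 195300)/(140148 - 13537) = (2664968 + 195300)/(140148 - 13537) = 2860268/126611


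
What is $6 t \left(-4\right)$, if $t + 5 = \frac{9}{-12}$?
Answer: $138$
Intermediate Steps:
$t = - \frac{23}{4}$ ($t = -5 + \frac{9}{-12} = -5 + 9 \left(- \frac{1}{12}\right) = -5 - \frac{3}{4} = - \frac{23}{4} \approx -5.75$)
$6 t \left(-4\right) = 6 \left(- \frac{23}{4}\right) \left(-4\right) = \left(- \frac{69}{2}\right) \left(-4\right) = 138$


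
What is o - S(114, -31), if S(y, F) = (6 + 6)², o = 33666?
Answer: 33522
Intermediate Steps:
S(y, F) = 144 (S(y, F) = 12² = 144)
o - S(114, -31) = 33666 - 1*144 = 33666 - 144 = 33522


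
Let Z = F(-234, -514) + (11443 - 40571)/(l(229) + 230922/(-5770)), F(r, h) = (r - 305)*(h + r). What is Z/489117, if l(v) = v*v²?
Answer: 3492055892910002/4236464616709767 ≈ 0.82429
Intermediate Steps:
F(r, h) = (-305 + r)*(h + r)
l(v) = v³
Z = 3492055892910002/8661454451 (Z = ((-234)² - 305*(-514) - 305*(-234) - 514*(-234)) + (11443 - 40571)/(229³ + 230922/(-5770)) = (54756 + 156770 + 71370 + 120276) - 29128/(12008989 + 230922*(-1/5770)) = 403172 - 29128/(12008989 - 115461/2885) = 403172 - 29128/34645817804/2885 = 403172 - 29128*2885/34645817804 = 403172 - 21008570/8661454451 = 3492055892910002/8661454451 ≈ 4.0317e+5)
Z/489117 = (3492055892910002/8661454451)/489117 = (3492055892910002/8661454451)*(1/489117) = 3492055892910002/4236464616709767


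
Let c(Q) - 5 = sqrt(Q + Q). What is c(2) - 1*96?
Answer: -89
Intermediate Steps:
c(Q) = 5 + sqrt(2)*sqrt(Q) (c(Q) = 5 + sqrt(Q + Q) = 5 + sqrt(2*Q) = 5 + sqrt(2)*sqrt(Q))
c(2) - 1*96 = (5 + sqrt(2)*sqrt(2)) - 1*96 = (5 + 2) - 96 = 7 - 96 = -89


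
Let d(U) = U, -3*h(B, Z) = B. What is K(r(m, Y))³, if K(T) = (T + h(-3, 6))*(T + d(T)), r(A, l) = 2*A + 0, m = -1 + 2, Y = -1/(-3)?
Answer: 1728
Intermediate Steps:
h(B, Z) = -B/3
Y = ⅓ (Y = -1*(-⅓) = ⅓ ≈ 0.33333)
m = 1
r(A, l) = 2*A
K(T) = 2*T*(1 + T) (K(T) = (T - ⅓*(-3))*(T + T) = (T + 1)*(2*T) = (1 + T)*(2*T) = 2*T*(1 + T))
K(r(m, Y))³ = (2*(2*1)*(1 + 2*1))³ = (2*2*(1 + 2))³ = (2*2*3)³ = 12³ = 1728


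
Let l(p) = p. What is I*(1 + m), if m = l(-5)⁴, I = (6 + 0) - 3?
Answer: 1878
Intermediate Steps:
I = 3 (I = 6 - 3 = 3)
m = 625 (m = (-5)⁴ = 625)
I*(1 + m) = 3*(1 + 625) = 3*626 = 1878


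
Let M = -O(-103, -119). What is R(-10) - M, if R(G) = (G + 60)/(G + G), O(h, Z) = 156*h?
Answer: -32141/2 ≈ -16071.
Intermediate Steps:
R(G) = (60 + G)/(2*G) (R(G) = (60 + G)/((2*G)) = (60 + G)*(1/(2*G)) = (60 + G)/(2*G))
M = 16068 (M = -156*(-103) = -1*(-16068) = 16068)
R(-10) - M = (½)*(60 - 10)/(-10) - 1*16068 = (½)*(-⅒)*50 - 16068 = -5/2 - 16068 = -32141/2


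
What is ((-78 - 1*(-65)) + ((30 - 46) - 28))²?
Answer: 3249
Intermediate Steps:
((-78 - 1*(-65)) + ((30 - 46) - 28))² = ((-78 + 65) + (-16 - 28))² = (-13 - 44)² = (-57)² = 3249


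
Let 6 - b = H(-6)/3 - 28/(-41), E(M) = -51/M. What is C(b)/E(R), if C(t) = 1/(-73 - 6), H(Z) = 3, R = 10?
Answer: 10/4029 ≈ 0.0024820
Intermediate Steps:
b = 177/41 (b = 6 - (3/3 - 28/(-41)) = 6 - (3*(⅓) - 28*(-1/41)) = 6 - (1 + 28/41) = 6 - 1*69/41 = 6 - 69/41 = 177/41 ≈ 4.3171)
C(t) = -1/79 (C(t) = 1/(-79) = -1/79)
C(b)/E(R) = -1/(79*((-51/10))) = -1/(79*((-51*⅒))) = -1/(79*(-51/10)) = -1/79*(-10/51) = 10/4029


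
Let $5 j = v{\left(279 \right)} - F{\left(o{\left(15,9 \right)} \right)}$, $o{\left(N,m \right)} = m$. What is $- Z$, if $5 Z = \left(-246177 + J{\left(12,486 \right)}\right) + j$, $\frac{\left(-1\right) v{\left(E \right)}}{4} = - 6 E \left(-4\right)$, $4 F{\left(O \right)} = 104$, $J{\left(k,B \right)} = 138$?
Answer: $\frac{251401}{5} \approx 50280.0$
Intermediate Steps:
$F{\left(O \right)} = 26$ ($F{\left(O \right)} = \frac{1}{4} \cdot 104 = 26$)
$v{\left(E \right)} = - 96 E$ ($v{\left(E \right)} = - 4 - 6 E \left(-4\right) = - 4 \cdot 24 E = - 96 E$)
$j = -5362$ ($j = \frac{\left(-96\right) 279 - 26}{5} = \frac{-26784 - 26}{5} = \frac{1}{5} \left(-26810\right) = -5362$)
$Z = - \frac{251401}{5}$ ($Z = \frac{\left(-246177 + 138\right) - 5362}{5} = \frac{-246039 - 5362}{5} = \frac{1}{5} \left(-251401\right) = - \frac{251401}{5} \approx -50280.0$)
$- Z = \left(-1\right) \left(- \frac{251401}{5}\right) = \frac{251401}{5}$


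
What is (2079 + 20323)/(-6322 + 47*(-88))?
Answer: -11201/5229 ≈ -2.1421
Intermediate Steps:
(2079 + 20323)/(-6322 + 47*(-88)) = 22402/(-6322 - 4136) = 22402/(-10458) = 22402*(-1/10458) = -11201/5229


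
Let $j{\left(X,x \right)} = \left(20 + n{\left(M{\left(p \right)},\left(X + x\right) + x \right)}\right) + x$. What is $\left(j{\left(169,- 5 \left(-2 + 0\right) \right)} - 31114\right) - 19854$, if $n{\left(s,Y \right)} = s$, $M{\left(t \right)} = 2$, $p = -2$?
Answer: $-50936$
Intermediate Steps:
$j{\left(X,x \right)} = 22 + x$ ($j{\left(X,x \right)} = \left(20 + 2\right) + x = 22 + x$)
$\left(j{\left(169,- 5 \left(-2 + 0\right) \right)} - 31114\right) - 19854 = \left(\left(22 - 5 \left(-2 + 0\right)\right) - 31114\right) - 19854 = \left(\left(22 - -10\right) - 31114\right) - 19854 = \left(\left(22 + 10\right) - 31114\right) - 19854 = \left(32 - 31114\right) - 19854 = -31082 - 19854 = -50936$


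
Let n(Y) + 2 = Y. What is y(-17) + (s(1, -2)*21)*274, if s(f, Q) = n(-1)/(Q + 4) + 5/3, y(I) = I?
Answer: 942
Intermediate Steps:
n(Y) = -2 + Y
s(f, Q) = 5/3 - 3/(4 + Q) (s(f, Q) = (-2 - 1)/(Q + 4) + 5/3 = -3/(4 + Q) + 5*(1/3) = -3/(4 + Q) + 5/3 = 5/3 - 3/(4 + Q))
y(-17) + (s(1, -2)*21)*274 = -17 + (((11 + 5*(-2))/(3*(4 - 2)))*21)*274 = -17 + (((1/3)*(11 - 10)/2)*21)*274 = -17 + (((1/3)*(1/2)*1)*21)*274 = -17 + ((1/6)*21)*274 = -17 + (7/2)*274 = -17 + 959 = 942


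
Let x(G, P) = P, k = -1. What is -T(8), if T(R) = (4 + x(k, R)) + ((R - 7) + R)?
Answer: -21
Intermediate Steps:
T(R) = -3 + 3*R (T(R) = (4 + R) + ((R - 7) + R) = (4 + R) + ((-7 + R) + R) = (4 + R) + (-7 + 2*R) = -3 + 3*R)
-T(8) = -(-3 + 3*8) = -(-3 + 24) = -1*21 = -21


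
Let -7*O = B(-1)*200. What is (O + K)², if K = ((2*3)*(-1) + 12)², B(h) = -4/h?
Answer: 300304/49 ≈ 6128.7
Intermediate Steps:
O = -800/7 (O = -(-4/(-1))*200/7 = -(-4*(-1))*200/7 = -4*200/7 = -⅐*800 = -800/7 ≈ -114.29)
K = 36 (K = (6*(-1) + 12)² = (-6 + 12)² = 6² = 36)
(O + K)² = (-800/7 + 36)² = (-548/7)² = 300304/49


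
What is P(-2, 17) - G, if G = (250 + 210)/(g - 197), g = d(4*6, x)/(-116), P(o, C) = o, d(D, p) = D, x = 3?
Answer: 1902/5719 ≈ 0.33258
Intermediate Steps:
g = -6/29 (g = (4*6)/(-116) = 24*(-1/116) = -6/29 ≈ -0.20690)
G = -13340/5719 (G = (250 + 210)/(-6/29 - 197) = 460/(-5719/29) = 460*(-29/5719) = -13340/5719 ≈ -2.3326)
P(-2, 17) - G = -2 - 1*(-13340/5719) = -2 + 13340/5719 = 1902/5719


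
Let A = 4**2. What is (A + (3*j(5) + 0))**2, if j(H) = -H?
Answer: 1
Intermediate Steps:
A = 16
(A + (3*j(5) + 0))**2 = (16 + (3*(-1*5) + 0))**2 = (16 + (3*(-5) + 0))**2 = (16 + (-15 + 0))**2 = (16 - 15)**2 = 1**2 = 1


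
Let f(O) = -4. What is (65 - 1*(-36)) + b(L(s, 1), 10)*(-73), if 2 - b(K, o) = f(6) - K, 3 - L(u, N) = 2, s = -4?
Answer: -410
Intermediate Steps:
L(u, N) = 1 (L(u, N) = 3 - 1*2 = 3 - 2 = 1)
b(K, o) = 6 + K (b(K, o) = 2 - (-4 - K) = 2 + (4 + K) = 6 + K)
(65 - 1*(-36)) + b(L(s, 1), 10)*(-73) = (65 - 1*(-36)) + (6 + 1)*(-73) = (65 + 36) + 7*(-73) = 101 - 511 = -410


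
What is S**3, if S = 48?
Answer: 110592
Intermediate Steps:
S**3 = 48**3 = 110592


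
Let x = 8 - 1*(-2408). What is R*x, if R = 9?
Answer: 21744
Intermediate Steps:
x = 2416 (x = 8 + 2408 = 2416)
R*x = 9*2416 = 21744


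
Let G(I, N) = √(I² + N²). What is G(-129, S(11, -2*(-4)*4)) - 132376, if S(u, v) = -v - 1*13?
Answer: -132376 + 3*√2074 ≈ -1.3224e+5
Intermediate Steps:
S(u, v) = -13 - v (S(u, v) = -v - 13 = -13 - v)
G(-129, S(11, -2*(-4)*4)) - 132376 = √((-129)² + (-13 - (-2*(-4))*4)²) - 132376 = √(16641 + (-13 - 8*4)²) - 132376 = √(16641 + (-13 - 1*32)²) - 132376 = √(16641 + (-13 - 32)²) - 132376 = √(16641 + (-45)²) - 132376 = √(16641 + 2025) - 132376 = √18666 - 132376 = 3*√2074 - 132376 = -132376 + 3*√2074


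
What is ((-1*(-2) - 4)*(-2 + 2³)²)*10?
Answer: -720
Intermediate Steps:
((-1*(-2) - 4)*(-2 + 2³)²)*10 = ((2 - 4)*(-2 + 8)²)*10 = -2*6²*10 = -2*36*10 = -72*10 = -720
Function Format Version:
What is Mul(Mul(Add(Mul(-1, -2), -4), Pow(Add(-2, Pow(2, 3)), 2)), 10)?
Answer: -720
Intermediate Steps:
Mul(Mul(Add(Mul(-1, -2), -4), Pow(Add(-2, Pow(2, 3)), 2)), 10) = Mul(Mul(Add(2, -4), Pow(Add(-2, 8), 2)), 10) = Mul(Mul(-2, Pow(6, 2)), 10) = Mul(Mul(-2, 36), 10) = Mul(-72, 10) = -720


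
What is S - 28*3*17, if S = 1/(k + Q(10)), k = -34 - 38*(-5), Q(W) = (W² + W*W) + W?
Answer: -522647/366 ≈ -1428.0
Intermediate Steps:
Q(W) = W + 2*W² (Q(W) = (W² + W²) + W = 2*W² + W = W + 2*W²)
k = 156 (k = -34 + 190 = 156)
S = 1/366 (S = 1/(156 + 10*(1 + 2*10)) = 1/(156 + 10*(1 + 20)) = 1/(156 + 10*21) = 1/(156 + 210) = 1/366 ≈ 0.0027322)
S - 28*3*17 = 1/366 - 28*3*17 = 1/366 - 84*17 = 1/366 - 1*1428 = 1/366 - 1428 = -522647/366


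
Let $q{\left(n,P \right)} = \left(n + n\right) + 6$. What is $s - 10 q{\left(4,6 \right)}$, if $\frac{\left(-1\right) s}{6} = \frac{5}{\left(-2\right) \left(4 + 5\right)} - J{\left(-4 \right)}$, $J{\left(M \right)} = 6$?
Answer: $- \frac{307}{3} \approx -102.33$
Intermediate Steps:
$q{\left(n,P \right)} = 6 + 2 n$ ($q{\left(n,P \right)} = 2 n + 6 = 6 + 2 n$)
$s = \frac{113}{3}$ ($s = - 6 \left(\frac{5}{\left(-2\right) \left(4 + 5\right)} - 6\right) = - 6 \left(\frac{5}{\left(-2\right) 9} - 6\right) = - 6 \left(\frac{5}{-18} - 6\right) = - 6 \left(5 \left(- \frac{1}{18}\right) - 6\right) = - 6 \left(- \frac{5}{18} - 6\right) = \left(-6\right) \left(- \frac{113}{18}\right) = \frac{113}{3} \approx 37.667$)
$s - 10 q{\left(4,6 \right)} = \frac{113}{3} - 10 \left(6 + 2 \cdot 4\right) = \frac{113}{3} - 10 \left(6 + 8\right) = \frac{113}{3} - 140 = - \frac{307}{3}$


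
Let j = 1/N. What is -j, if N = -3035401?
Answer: 1/3035401 ≈ 3.2945e-7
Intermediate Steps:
j = -1/3035401 (j = 1/(-3035401) = -1/3035401 ≈ -3.2945e-7)
-j = -1*(-1/3035401) = 1/3035401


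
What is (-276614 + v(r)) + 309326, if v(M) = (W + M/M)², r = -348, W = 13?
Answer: 32908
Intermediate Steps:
v(M) = 196 (v(M) = (13 + M/M)² = (13 + 1)² = 14² = 196)
(-276614 + v(r)) + 309326 = (-276614 + 196) + 309326 = -276418 + 309326 = 32908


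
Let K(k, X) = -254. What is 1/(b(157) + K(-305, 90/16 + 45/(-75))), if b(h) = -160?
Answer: -1/414 ≈ -0.0024155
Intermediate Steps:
1/(b(157) + K(-305, 90/16 + 45/(-75))) = 1/(-160 - 254) = 1/(-414) = -1/414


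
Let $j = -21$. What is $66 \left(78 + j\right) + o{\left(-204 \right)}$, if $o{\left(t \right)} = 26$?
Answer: $3788$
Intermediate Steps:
$66 \left(78 + j\right) + o{\left(-204 \right)} = 66 \left(78 - 21\right) + 26 = 66 \cdot 57 + 26 = 3762 + 26 = 3788$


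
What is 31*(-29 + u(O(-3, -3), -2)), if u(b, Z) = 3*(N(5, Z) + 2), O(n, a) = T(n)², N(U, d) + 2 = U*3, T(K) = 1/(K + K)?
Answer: 496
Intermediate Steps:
T(K) = 1/(2*K)
N(U, d) = -2 + 3*U (N(U, d) = -2 + U*3 = -2 + 3*U)
O(n, a) = 1/(4*n²) (O(n, a) = (1/(2*n))² = 1/(4*n²))
u(b, Z) = 45 (u(b, Z) = 3*((-2 + 3*5) + 2) = 3*((-2 + 15) + 2) = 3*(13 + 2) = 3*15 = 45)
31*(-29 + u(O(-3, -3), -2)) = 31*(-29 + 45) = 31*16 = 496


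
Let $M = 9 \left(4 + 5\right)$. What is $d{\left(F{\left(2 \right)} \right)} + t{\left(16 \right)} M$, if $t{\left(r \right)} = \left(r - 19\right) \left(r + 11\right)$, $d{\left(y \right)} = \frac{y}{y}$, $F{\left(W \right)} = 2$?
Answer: $-6560$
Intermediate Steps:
$d{\left(y \right)} = 1$
$t{\left(r \right)} = \left(-19 + r\right) \left(11 + r\right)$
$M = 81$ ($M = 9 \cdot 9 = 81$)
$d{\left(F{\left(2 \right)} \right)} + t{\left(16 \right)} M = 1 + \left(-209 + 16^{2} - 128\right) 81 = 1 + \left(-209 + 256 - 128\right) 81 = 1 - 6561 = -6560$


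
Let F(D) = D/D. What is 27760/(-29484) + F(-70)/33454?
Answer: -232163389/246589434 ≈ -0.94150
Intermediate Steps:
F(D) = 1
27760/(-29484) + F(-70)/33454 = 27760/(-29484) + 1/33454 = 27760*(-1/29484) + 1*(1/33454) = -6940/7371 + 1/33454 = -232163389/246589434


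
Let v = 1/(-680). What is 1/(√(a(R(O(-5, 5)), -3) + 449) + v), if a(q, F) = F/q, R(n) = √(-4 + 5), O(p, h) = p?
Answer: 680/206230399 + 462400*√446/206230399 ≈ 0.047355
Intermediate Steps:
R(n) = 1 (R(n) = √1 = 1)
v = -1/680 ≈ -0.0014706
1/(√(a(R(O(-5, 5)), -3) + 449) + v) = 1/(√(-3/1 + 449) - 1/680) = 1/(√(-3*1 + 449) - 1/680) = 1/(√(-3 + 449) - 1/680) = 1/(√446 - 1/680) = 1/(-1/680 + √446)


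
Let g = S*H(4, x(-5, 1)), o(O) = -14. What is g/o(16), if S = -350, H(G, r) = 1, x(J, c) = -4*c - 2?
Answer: 25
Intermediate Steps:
x(J, c) = -2 - 4*c
g = -350 (g = -350*1 = -350)
g/o(16) = -350/(-14) = -350*(-1/14) = 25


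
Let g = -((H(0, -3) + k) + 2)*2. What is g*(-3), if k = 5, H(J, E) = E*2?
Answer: 6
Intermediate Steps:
H(J, E) = 2*E
g = -2 (g = -((2*(-3) + 5) + 2)*2 = -((-6 + 5) + 2)*2 = -(-1 + 2)*2 = -1*1*2 = -1*2 = -2)
g*(-3) = -2*(-3) = 6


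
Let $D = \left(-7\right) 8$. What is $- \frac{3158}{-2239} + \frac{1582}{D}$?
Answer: $- \frac{240375}{8956} \approx -26.84$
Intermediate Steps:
$D = -56$
$- \frac{3158}{-2239} + \frac{1582}{D} = - \frac{3158}{-2239} + \frac{1582}{-56} = \left(-3158\right) \left(- \frac{1}{2239}\right) + 1582 \left(- \frac{1}{56}\right) = \frac{3158}{2239} - \frac{113}{4} = - \frac{240375}{8956}$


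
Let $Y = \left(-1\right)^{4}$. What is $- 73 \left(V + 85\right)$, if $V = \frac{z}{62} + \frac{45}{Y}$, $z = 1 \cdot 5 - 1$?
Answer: $- \frac{294336}{31} \approx -9494.7$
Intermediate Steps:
$z = 4$ ($z = 5 - 1 = 4$)
$Y = 1$
$V = \frac{1397}{31}$ ($V = \frac{4}{62} + \frac{45}{1} = 4 \cdot \frac{1}{62} + 45 \cdot 1 = \frac{2}{31} + 45 = \frac{1397}{31} \approx 45.065$)
$- 73 \left(V + 85\right) = - 73 \left(\frac{1397}{31} + 85\right) = \left(-73\right) \frac{4032}{31} = - \frac{294336}{31}$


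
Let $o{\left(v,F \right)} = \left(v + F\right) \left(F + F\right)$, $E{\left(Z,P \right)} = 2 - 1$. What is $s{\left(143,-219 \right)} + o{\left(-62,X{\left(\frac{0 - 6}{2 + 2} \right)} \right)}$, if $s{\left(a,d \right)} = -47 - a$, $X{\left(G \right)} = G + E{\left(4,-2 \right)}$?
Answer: $- \frac{255}{2} \approx -127.5$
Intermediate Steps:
$E{\left(Z,P \right)} = 1$ ($E{\left(Z,P \right)} = 2 - 1 = 1$)
$X{\left(G \right)} = 1 + G$ ($X{\left(G \right)} = G + 1 = 1 + G$)
$o{\left(v,F \right)} = 2 F \left(F + v\right)$ ($o{\left(v,F \right)} = \left(F + v\right) 2 F = 2 F \left(F + v\right)$)
$s{\left(143,-219 \right)} + o{\left(-62,X{\left(\frac{0 - 6}{2 + 2} \right)} \right)} = \left(-47 - 143\right) + 2 \left(1 + \frac{0 - 6}{2 + 2}\right) \left(\left(1 + \frac{0 - 6}{2 + 2}\right) - 62\right) = \left(-47 - 143\right) + 2 \left(1 - \frac{6}{4}\right) \left(\left(1 - \frac{6}{4}\right) - 62\right) = -190 + 2 \left(1 - \frac{3}{2}\right) \left(\left(1 - \frac{3}{2}\right) - 62\right) = -190 + 2 \left(- \frac{1}{2}\right) \left(- \frac{1}{2} - 62\right) = -190 + 2 \left(- \frac{1}{2}\right) \left(- \frac{125}{2}\right) = -190 + \frac{125}{2} = - \frac{255}{2}$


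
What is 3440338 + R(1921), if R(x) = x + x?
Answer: 3444180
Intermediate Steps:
R(x) = 2*x
3440338 + R(1921) = 3440338 + 2*1921 = 3440338 + 3842 = 3444180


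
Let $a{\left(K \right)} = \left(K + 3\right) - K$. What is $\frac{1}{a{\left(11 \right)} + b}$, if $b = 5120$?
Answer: $\frac{1}{5123} \approx 0.0001952$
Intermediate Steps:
$a{\left(K \right)} = 3$ ($a{\left(K \right)} = \left(3 + K\right) - K = 3$)
$\frac{1}{a{\left(11 \right)} + b} = \frac{1}{3 + 5120} = \frac{1}{5123}$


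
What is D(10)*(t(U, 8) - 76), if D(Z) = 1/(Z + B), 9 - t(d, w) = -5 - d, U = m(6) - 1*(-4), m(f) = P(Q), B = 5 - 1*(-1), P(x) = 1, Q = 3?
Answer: -57/16 ≈ -3.5625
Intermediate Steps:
B = 6 (B = 5 + 1 = 6)
m(f) = 1
U = 5 (U = 1 - 1*(-4) = 1 + 4 = 5)
t(d, w) = 14 + d (t(d, w) = 9 - (-5 - d) = 9 + (5 + d) = 14 + d)
D(Z) = 1/(6 + Z) (D(Z) = 1/(Z + 6) = 1/(6 + Z))
D(10)*(t(U, 8) - 76) = ((14 + 5) - 76)/(6 + 10) = (19 - 76)/16 = (1/16)*(-57) = -57/16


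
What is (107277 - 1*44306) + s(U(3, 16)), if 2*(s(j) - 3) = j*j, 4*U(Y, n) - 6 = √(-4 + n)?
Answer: 125951/2 + 3*√3/4 ≈ 62977.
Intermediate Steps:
U(Y, n) = 3/2 + √(-4 + n)/4
s(j) = 3 + j²/2 (s(j) = 3 + (j*j)/2 = 3 + j²/2)
(107277 - 1*44306) + s(U(3, 16)) = (107277 - 1*44306) + (3 + (3/2 + √(-4 + 16)/4)²/2) = (107277 - 44306) + (3 + (3/2 + √12/4)²/2) = 62971 + (3 + (3/2 + (2*√3)/4)²/2) = 62971 + (3 + (3/2 + √3/2)²/2) = 62974 + (3/2 + √3/2)²/2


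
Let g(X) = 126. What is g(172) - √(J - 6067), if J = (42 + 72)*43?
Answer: 126 - I*√1165 ≈ 126.0 - 34.132*I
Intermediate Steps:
J = 4902 (J = 114*43 = 4902)
g(172) - √(J - 6067) = 126 - √(4902 - 6067) = 126 - √(-1165) = 126 - I*√1165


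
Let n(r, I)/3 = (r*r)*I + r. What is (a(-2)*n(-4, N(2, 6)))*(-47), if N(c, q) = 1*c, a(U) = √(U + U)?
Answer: -7896*I ≈ -7896.0*I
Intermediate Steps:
a(U) = √2*√U (a(U) = √(2*U) = √2*√U)
N(c, q) = c
n(r, I) = 3*r + 3*I*r² (n(r, I) = 3*((r*r)*I + r) = 3*(r²*I + r) = 3*(I*r² + r) = 3*(r + I*r²) = 3*r + 3*I*r²)
(a(-2)*n(-4, N(2, 6)))*(-47) = ((√2*√(-2))*(3*(-4)*(1 + 2*(-4))))*(-47) = ((√2*(I*√2))*(3*(-4)*(1 - 8)))*(-47) = ((2*I)*(3*(-4)*(-7)))*(-47) = ((2*I)*84)*(-47) = (168*I)*(-47) = -7896*I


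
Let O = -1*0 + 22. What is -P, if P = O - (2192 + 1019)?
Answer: 3189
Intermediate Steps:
O = 22 (O = 0 + 22 = 22)
P = -3189 (P = 22 - (2192 + 1019) = 22 - 1*3211 = 22 - 3211 = -3189)
-P = -1*(-3189) = 3189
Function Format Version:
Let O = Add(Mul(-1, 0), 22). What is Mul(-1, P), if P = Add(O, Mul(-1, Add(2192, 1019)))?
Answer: 3189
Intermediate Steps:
O = 22 (O = Add(0, 22) = 22)
P = -3189 (P = Add(22, Mul(-1, Add(2192, 1019))) = Add(22, Mul(-1, 3211)) = Add(22, -3211) = -3189)
Mul(-1, P) = Mul(-1, -3189) = 3189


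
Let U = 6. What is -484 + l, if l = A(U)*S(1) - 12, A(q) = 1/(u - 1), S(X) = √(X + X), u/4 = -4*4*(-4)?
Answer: -496 + √2/255 ≈ -495.99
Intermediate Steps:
u = 256 (u = 4*(-4*4*(-4)) = 4*(-16*(-4)) = 4*64 = 256)
S(X) = √2*√X (S(X) = √(2*X) = √2*√X)
A(q) = 1/255 (A(q) = 1/(256 - 1) = 1/255)
l = -12 + √2/255 (l = (√2*√1)/255 - 12 = (√2*1)/255 - 12 = √2/255 - 12 = -12 + √2/255 ≈ -11.994)
-484 + l = -484 + (-12 + √2/255) = -496 + √2/255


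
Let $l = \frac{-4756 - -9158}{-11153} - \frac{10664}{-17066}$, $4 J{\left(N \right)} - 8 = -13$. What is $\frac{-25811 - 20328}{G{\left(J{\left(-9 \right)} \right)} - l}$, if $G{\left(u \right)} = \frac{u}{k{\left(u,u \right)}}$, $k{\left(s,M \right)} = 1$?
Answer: $\frac{17563926729244}{563464865} \approx 31171.0$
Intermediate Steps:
$J{\left(N \right)} = - \frac{5}{4}$ ($J{\left(N \right)} = 2 + \frac{1}{4} \left(-13\right) = 2 - \frac{13}{4} = - \frac{5}{4}$)
$l = \frac{21905530}{95168549}$ ($l = \left(-4756 + 9158\right) \left(- \frac{1}{11153}\right) - - \frac{5332}{8533} = 4402 \left(- \frac{1}{11153}\right) + \frac{5332}{8533} = - \frac{4402}{11153} + \frac{5332}{8533} = \frac{21905530}{95168549} \approx 0.23018$)
$G{\left(u \right)} = u$ ($G{\left(u \right)} = \frac{u}{1} = u 1 = u$)
$\frac{-25811 - 20328}{G{\left(J{\left(-9 \right)} \right)} - l} = \frac{-25811 - 20328}{- \frac{5}{4} - \frac{21905530}{95168549}} = - \frac{46139}{- \frac{5}{4} - \frac{21905530}{95168549}} = - \frac{46139}{- \frac{563464865}{380674196}} = \left(-46139\right) \left(- \frac{380674196}{563464865}\right) = \frac{17563926729244}{563464865}$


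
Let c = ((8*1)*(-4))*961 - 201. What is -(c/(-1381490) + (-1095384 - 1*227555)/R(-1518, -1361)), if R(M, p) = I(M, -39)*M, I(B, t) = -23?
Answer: 41512416047/1096212315 ≈ 37.869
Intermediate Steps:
R(M, p) = -23*M
c = -30953 (c = (8*(-4))*961 - 201 = -32*961 - 201 = -30752 - 201 = -30953)
-(c/(-1381490) + (-1095384 - 1*227555)/R(-1518, -1361)) = -(-30953/(-1381490) + (-1095384 - 1*227555)/((-23*(-1518)))) = -(-30953*(-1/1381490) + (-1095384 - 227555)/34914) = -(30953/1381490 - 1322939*1/34914) = -(30953/1381490 - 1322939/34914) = -1*(-41512416047/1096212315) = 41512416047/1096212315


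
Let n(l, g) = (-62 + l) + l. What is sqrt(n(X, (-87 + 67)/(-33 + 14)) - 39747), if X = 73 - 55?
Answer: I*sqrt(39773) ≈ 199.43*I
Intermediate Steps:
X = 18
n(l, g) = -62 + 2*l
sqrt(n(X, (-87 + 67)/(-33 + 14)) - 39747) = sqrt((-62 + 2*18) - 39747) = sqrt((-62 + 36) - 39747) = sqrt(-26 - 39747) = sqrt(-39773) = I*sqrt(39773)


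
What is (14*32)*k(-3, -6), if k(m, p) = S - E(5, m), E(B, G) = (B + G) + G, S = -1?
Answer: 0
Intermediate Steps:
E(B, G) = B + 2*G
k(m, p) = -6 - 2*m (k(m, p) = -1 - (5 + 2*m) = -1 + (-5 - 2*m) = -6 - 2*m)
(14*32)*k(-3, -6) = (14*32)*(-6 - 2*(-3)) = 448*(-6 + 6) = 448*0 = 0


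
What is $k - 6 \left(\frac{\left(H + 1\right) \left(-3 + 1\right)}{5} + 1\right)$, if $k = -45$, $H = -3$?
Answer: $- \frac{279}{5} \approx -55.8$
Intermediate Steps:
$k - 6 \left(\frac{\left(H + 1\right) \left(-3 + 1\right)}{5} + 1\right) = -45 - 6 \left(\frac{\left(-3 + 1\right) \left(-3 + 1\right)}{5} + 1\right) = -45 - 6 \left(\left(-2\right) \left(-2\right) \frac{1}{5} + 1\right) = -45 - 6 \left(4 \cdot \frac{1}{5} + 1\right) = -45 - 6 \left(\frac{4}{5} + 1\right) = -45 - \frac{54}{5} = - \frac{279}{5}$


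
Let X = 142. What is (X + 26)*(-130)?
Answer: -21840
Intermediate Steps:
(X + 26)*(-130) = (142 + 26)*(-130) = 168*(-130) = -21840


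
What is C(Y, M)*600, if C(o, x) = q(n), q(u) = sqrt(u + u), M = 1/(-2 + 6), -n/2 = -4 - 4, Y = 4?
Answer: 2400*sqrt(2) ≈ 3394.1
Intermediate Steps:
n = 16 (n = -2*(-4 - 4) = -2*(-8) = 16)
M = 1/4 ≈ 0.25000
q(u) = sqrt(2)*sqrt(u) (q(u) = sqrt(2*u) = sqrt(2)*sqrt(u))
C(o, x) = 4*sqrt(2) (C(o, x) = sqrt(2)*sqrt(16) = sqrt(2)*4 = 4*sqrt(2))
C(Y, M)*600 = (4*sqrt(2))*600 = 2400*sqrt(2)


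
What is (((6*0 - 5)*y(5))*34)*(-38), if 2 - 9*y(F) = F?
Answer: -6460/3 ≈ -2153.3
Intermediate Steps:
y(F) = 2/9 - F/9
(((6*0 - 5)*y(5))*34)*(-38) = (((6*0 - 5)*(2/9 - ⅑*5))*34)*(-38) = (((0 - 5)*(2/9 - 5/9))*34)*(-38) = (-5*(-⅓)*34)*(-38) = ((5/3)*34)*(-38) = (170/3)*(-38) = -6460/3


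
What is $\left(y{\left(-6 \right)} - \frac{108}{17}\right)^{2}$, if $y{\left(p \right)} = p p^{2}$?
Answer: $\frac{14288400}{289} \approx 49441.0$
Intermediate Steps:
$y{\left(p \right)} = p^{3}$
$\left(y{\left(-6 \right)} - \frac{108}{17}\right)^{2} = \left(\left(-6\right)^{3} - \frac{108}{17}\right)^{2} = \left(-216 - \frac{108}{17}\right)^{2} = \left(- \frac{3780}{17}\right)^{2} = \frac{14288400}{289}$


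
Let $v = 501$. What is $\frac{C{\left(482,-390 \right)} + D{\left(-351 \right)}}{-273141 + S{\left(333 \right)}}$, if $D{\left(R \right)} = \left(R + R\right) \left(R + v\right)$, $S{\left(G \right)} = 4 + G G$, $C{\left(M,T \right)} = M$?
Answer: $\frac{52409}{81124} \approx 0.64604$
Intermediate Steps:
$S{\left(G \right)} = 4 + G^{2}$
$D{\left(R \right)} = 2 R \left(501 + R\right)$ ($D{\left(R \right)} = \left(R + R\right) \left(R + 501\right) = 2 R \left(501 + R\right)$)
$\frac{C{\left(482,-390 \right)} + D{\left(-351 \right)}}{-273141 + S{\left(333 \right)}} = \frac{482 + 2 \left(-351\right) \left(501 - 351\right)}{-273141 + \left(4 + 333^{2}\right)} = \frac{482 + 2 \left(-351\right) 150}{-273141 + \left(4 + 110889\right)} = \frac{482 - 105300}{-273141 + 110893} = - \frac{104818}{-162248} = \left(-104818\right) \left(- \frac{1}{162248}\right) = \frac{52409}{81124}$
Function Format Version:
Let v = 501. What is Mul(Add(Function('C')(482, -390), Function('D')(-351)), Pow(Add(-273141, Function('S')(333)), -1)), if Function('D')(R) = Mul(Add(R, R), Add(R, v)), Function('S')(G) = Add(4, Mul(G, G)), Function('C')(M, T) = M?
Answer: Rational(52409, 81124) ≈ 0.64604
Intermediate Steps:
Function('S')(G) = Add(4, Pow(G, 2))
Function('D')(R) = Mul(2, R, Add(501, R)) (Function('D')(R) = Mul(Add(R, R), Add(R, 501)) = Mul(Mul(2, R), Add(501, R)) = Mul(2, R, Add(501, R)))
Mul(Add(Function('C')(482, -390), Function('D')(-351)), Pow(Add(-273141, Function('S')(333)), -1)) = Mul(Add(482, Mul(2, -351, Add(501, -351))), Pow(Add(-273141, Add(4, Pow(333, 2))), -1)) = Mul(Add(482, Mul(2, -351, 150)), Pow(Add(-273141, Add(4, 110889)), -1)) = Mul(Add(482, -105300), Pow(Add(-273141, 110893), -1)) = Mul(-104818, Pow(-162248, -1)) = Mul(-104818, Rational(-1, 162248)) = Rational(52409, 81124)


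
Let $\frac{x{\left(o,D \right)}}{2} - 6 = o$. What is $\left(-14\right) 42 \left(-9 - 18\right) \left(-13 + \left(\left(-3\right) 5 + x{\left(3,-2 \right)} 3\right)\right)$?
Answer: $412776$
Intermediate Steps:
$x{\left(o,D \right)} = 12 + 2 o$
$\left(-14\right) 42 \left(-9 - 18\right) \left(-13 + \left(\left(-3\right) 5 + x{\left(3,-2 \right)} 3\right)\right) = \left(-14\right) 42 \left(-9 - 18\right) \left(-13 - \left(15 - \left(12 + 2 \cdot 3\right) 3\right)\right) = - 588 \left(- 27 \left(-13 - \left(15 - \left(12 + 6\right) 3\right)\right)\right) = - 588 \left(- 27 \left(-13 + \left(-15 + 18 \cdot 3\right)\right)\right) = - 588 \left(- 27 \left(-13 + \left(-15 + 54\right)\right)\right) = - 588 \left(- 27 \left(-13 + 39\right)\right) = - 588 \left(\left(-27\right) 26\right) = \left(-588\right) \left(-702\right) = 412776$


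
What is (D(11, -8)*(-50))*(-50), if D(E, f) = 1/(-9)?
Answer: -2500/9 ≈ -277.78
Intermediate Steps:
D(E, f) = -1/9
(D(11, -8)*(-50))*(-50) = -1/9*(-50)*(-50) = (50/9)*(-50) = -2500/9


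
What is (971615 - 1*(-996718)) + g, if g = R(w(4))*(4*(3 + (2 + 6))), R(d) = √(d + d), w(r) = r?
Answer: 1968333 + 88*√2 ≈ 1.9685e+6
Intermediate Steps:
R(d) = √2*√d (R(d) = √(2*d) = √2*√d)
g = 88*√2 (g = (√2*√4)*(4*(3 + (2 + 6))) = (√2*2)*(4*(3 + 8)) = (2*√2)*(4*11) = (2*√2)*44 = 88*√2 ≈ 124.45)
(971615 - 1*(-996718)) + g = (971615 - 1*(-996718)) + 88*√2 = (971615 + 996718) + 88*√2 = 1968333 + 88*√2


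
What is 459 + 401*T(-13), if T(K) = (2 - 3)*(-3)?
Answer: 1662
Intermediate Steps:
T(K) = 3 (T(K) = -1*(-3) = 3)
459 + 401*T(-13) = 459 + 401*3 = 459 + 1203 = 1662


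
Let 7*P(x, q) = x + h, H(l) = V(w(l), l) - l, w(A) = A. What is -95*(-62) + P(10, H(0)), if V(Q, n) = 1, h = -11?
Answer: 41229/7 ≈ 5889.9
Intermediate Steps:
H(l) = 1 - l
P(x, q) = -11/7 + x/7 (P(x, q) = (x - 11)/7 = (-11 + x)/7 = -11/7 + x/7)
-95*(-62) + P(10, H(0)) = -95*(-62) + (-11/7 + (⅐)*10) = 5890 + (-11/7 + 10/7) = 5890 - ⅐ = 41229/7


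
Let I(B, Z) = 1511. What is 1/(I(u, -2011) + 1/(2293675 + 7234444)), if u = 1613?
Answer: 9528119/14396987810 ≈ 0.00066181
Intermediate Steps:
1/(I(u, -2011) + 1/(2293675 + 7234444)) = 1/(1511 + 1/(2293675 + 7234444)) = 1/(1511 + 1/9528119) = 1/(14396987810/9528119) = 9528119/14396987810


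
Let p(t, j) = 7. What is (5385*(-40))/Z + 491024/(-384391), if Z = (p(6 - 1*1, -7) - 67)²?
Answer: -140942513/2306346 ≈ -61.111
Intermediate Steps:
Z = 3600 (Z = (7 - 67)² = (-60)² = 3600)
(5385*(-40))/Z + 491024/(-384391) = (5385*(-40))/3600 + 491024/(-384391) = -215400*1/3600 + 491024*(-1/384391) = -359/6 - 491024/384391 = -140942513/2306346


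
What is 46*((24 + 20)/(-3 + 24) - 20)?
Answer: -17296/21 ≈ -823.62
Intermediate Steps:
46*((24 + 20)/(-3 + 24) - 20) = 46*(44/21 - 20) = 46*(-376/21) = -17296/21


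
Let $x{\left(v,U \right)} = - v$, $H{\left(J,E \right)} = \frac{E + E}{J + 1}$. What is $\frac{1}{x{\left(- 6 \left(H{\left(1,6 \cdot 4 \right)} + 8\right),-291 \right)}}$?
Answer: $\frac{1}{192} \approx 0.0052083$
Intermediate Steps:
$H{\left(J,E \right)} = \frac{2 E}{1 + J}$
$\frac{1}{x{\left(- 6 \left(H{\left(1,6 \cdot 4 \right)} + 8\right),-291 \right)}} = \frac{1}{\left(-1\right) \left(- 6 \left(\frac{2 \cdot 6 \cdot 4}{1 + 1} + 8\right)\right)} = \frac{1}{\left(-1\right) \left(- 6 \left(2 \cdot 24 \cdot \frac{1}{2} + 8\right)\right)} = \frac{1}{\left(-1\right) \left(- 6 \left(24 + 8\right)\right)} = \frac{1}{\left(-1\right) \left(\left(-6\right) 32\right)} = \frac{1}{\left(-1\right) \left(-192\right)} = \frac{1}{192}$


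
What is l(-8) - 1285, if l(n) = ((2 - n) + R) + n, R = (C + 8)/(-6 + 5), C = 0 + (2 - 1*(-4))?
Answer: -1297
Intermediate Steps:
C = 6 (C = 0 + (2 + 4) = 0 + 6 = 6)
R = -14 (R = (6 + 8)/(-6 + 5) = 14/(-1) = 14*(-1) = -14)
l(n) = -12 (l(n) = ((2 - n) - 14) + n = (-12 - n) + n = -12)
l(-8) - 1285 = -12 - 1285 = -1297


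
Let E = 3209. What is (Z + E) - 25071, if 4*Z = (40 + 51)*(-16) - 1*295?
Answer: -89199/4 ≈ -22300.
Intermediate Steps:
Z = -1751/4 (Z = ((40 + 51)*(-16) - 1*295)/4 = (91*(-16) - 295)/4 = (-1456 - 295)/4 = (1/4)*(-1751) = -1751/4 ≈ -437.75)
(Z + E) - 25071 = (-1751/4 + 3209) - 25071 = 11085/4 - 25071 = -89199/4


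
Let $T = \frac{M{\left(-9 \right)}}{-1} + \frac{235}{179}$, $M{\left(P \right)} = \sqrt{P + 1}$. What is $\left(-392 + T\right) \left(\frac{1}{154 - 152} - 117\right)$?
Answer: $\frac{16294389}{358} + 233 i \sqrt{2} \approx 45515.0 + 329.51 i$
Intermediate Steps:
$M{\left(P \right)} = \sqrt{1 + P}$
$T = \frac{235}{179} - 2 i \sqrt{2}$ ($T = \frac{\sqrt{1 - 9}}{-1} + \frac{235}{179} = \sqrt{-8} \left(-1\right) + 235 \cdot \frac{1}{179} = 2 i \sqrt{2} \left(-1\right) + \frac{235}{179} = - 2 i \sqrt{2} + \frac{235}{179} = \frac{235}{179} - 2 i \sqrt{2} \approx 1.3128 - 2.8284 i$)
$\left(-392 + T\right) \left(\frac{1}{154 - 152} - 117\right) = \left(-392 + \left(\frac{235}{179} - 2 i \sqrt{2}\right)\right) \left(\frac{1}{154 - 152} - 117\right) = \left(- \frac{69933}{179} - 2 i \sqrt{2}\right) \left(\frac{1}{2} - 117\right) = \left(- \frac{69933}{179} - 2 i \sqrt{2}\right) \left(- \frac{233}{2}\right) = \frac{16294389}{358} + 233 i \sqrt{2}$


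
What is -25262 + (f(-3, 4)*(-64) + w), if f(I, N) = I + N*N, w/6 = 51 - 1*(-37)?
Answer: -25566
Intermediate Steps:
w = 528 (w = 6*(51 - 1*(-37)) = 6*(51 + 37) = 6*88 = 528)
f(I, N) = I + N²
-25262 + (f(-3, 4)*(-64) + w) = -25262 + ((-3 + 4²)*(-64) + 528) = -25262 + ((-3 + 16)*(-64) + 528) = -25262 + (13*(-64) + 528) = -25262 + (-832 + 528) = -25262 - 304 = -25566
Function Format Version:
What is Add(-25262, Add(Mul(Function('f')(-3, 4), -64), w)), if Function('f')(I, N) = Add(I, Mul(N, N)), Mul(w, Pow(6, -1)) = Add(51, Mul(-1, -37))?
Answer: -25566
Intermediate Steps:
w = 528 (w = Mul(6, Add(51, Mul(-1, -37))) = Mul(6, Add(51, 37)) = Mul(6, 88) = 528)
Function('f')(I, N) = Add(I, Pow(N, 2))
Add(-25262, Add(Mul(Function('f')(-3, 4), -64), w)) = Add(-25262, Add(Mul(Add(-3, Pow(4, 2)), -64), 528)) = Add(-25262, Add(Mul(Add(-3, 16), -64), 528)) = Add(-25262, Add(Mul(13, -64), 528)) = Add(-25262, Add(-832, 528)) = Add(-25262, -304) = -25566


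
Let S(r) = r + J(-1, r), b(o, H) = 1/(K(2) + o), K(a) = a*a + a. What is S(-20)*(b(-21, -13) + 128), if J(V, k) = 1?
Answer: -36461/15 ≈ -2430.7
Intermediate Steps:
K(a) = a + a**2 (K(a) = a**2 + a = a + a**2)
b(o, H) = 1/(6 + o) (b(o, H) = 1/(2*(1 + 2) + o) = 1/(2*3 + o) = 1/(6 + o))
S(r) = 1 + r (S(r) = r + 1 = 1 + r)
S(-20)*(b(-21, -13) + 128) = (1 - 20)*(1/(6 - 21) + 128) = -19*(1/(-15) + 128) = -19*(-1/15 + 128) = -19*1919/15 = -36461/15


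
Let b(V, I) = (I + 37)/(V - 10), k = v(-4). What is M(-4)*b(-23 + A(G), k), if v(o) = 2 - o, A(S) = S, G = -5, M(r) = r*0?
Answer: 0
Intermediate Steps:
M(r) = 0
k = 6 (k = 2 - 1*(-4) = 2 + 4 = 6)
b(V, I) = (37 + I)/(-10 + V)
M(-4)*b(-23 + A(G), k) = 0*((37 + 6)/(-10 + (-23 - 5))) = 0*(43/(-10 - 28)) = 0*(43/(-38)) = 0*(-1/38*43) = 0*(-43/38) = 0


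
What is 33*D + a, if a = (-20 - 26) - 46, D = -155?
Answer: -5207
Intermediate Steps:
a = -92 (a = -46 - 46 = -92)
33*D + a = 33*(-155) - 92 = -5115 - 92 = -5207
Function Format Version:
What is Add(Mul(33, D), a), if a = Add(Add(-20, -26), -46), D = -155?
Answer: -5207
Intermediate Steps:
a = -92 (a = Add(-46, -46) = -92)
Add(Mul(33, D), a) = Add(Mul(33, -155), -92) = Add(-5115, -92) = -5207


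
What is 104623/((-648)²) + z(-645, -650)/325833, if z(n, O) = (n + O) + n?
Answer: 11091670733/45606193344 ≈ 0.24321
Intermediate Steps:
z(n, O) = O + 2*n (z(n, O) = (O + n) + n = O + 2*n)
104623/((-648)²) + z(-645, -650)/325833 = 104623/((-648)²) + (-650 + 2*(-645))/325833 = 104623/419904 + (-650 - 1290)*(1/325833) = 104623*(1/419904) - 1940*1/325833 = 104623/419904 - 1940/325833 = 11091670733/45606193344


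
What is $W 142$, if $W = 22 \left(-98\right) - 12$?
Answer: $-307856$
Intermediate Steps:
$W = -2168$ ($W = -2156 - 12 = -2168$)
$W 142 = \left(-2168\right) 142 = -307856$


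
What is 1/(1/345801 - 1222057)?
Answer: -345801/422588532656 ≈ -8.1829e-7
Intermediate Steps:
1/(1/345801 - 1222057) = 1/(-422588532656/345801) = -345801/422588532656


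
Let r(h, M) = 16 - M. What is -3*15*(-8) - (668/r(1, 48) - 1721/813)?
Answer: 2490979/6504 ≈ 382.99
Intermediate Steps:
-3*15*(-8) - (668/r(1, 48) - 1721/813) = -3*15*(-8) - (668/(16 - 1*48) - 1721/813) = -45*(-8) - (668/(16 - 48) - 1721*1/813) = 360 - (668/(-32) - 1721/813) = 360 - (668*(-1/32) - 1721/813) = 360 - (-167/8 - 1721/813) = 360 - 1*(-149539/6504) = 360 + 149539/6504 = 2490979/6504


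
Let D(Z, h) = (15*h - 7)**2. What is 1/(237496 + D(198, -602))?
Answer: 1/81904865 ≈ 1.2209e-8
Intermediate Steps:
D(Z, h) = (-7 + 15*h)**2
1/(237496 + D(198, -602)) = 1/(237496 + (-7 + 15*(-602))**2) = 1/(237496 + (-7 - 9030)**2) = 1/(237496 + (-9037)**2) = 1/(237496 + 81667369) = 1/81904865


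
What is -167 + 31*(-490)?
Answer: -15357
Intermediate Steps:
-167 + 31*(-490) = -167 - 15190 = -15357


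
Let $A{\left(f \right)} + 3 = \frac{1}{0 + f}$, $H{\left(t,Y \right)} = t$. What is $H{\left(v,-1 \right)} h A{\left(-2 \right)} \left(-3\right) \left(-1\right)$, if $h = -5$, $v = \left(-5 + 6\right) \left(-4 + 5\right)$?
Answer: $\frac{105}{2} \approx 52.5$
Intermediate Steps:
$v = 1$ ($v = 1 \cdot 1 = 1$)
$A{\left(f \right)} = -3 + \frac{1}{f}$ ($A{\left(f \right)} = -3 + \frac{1}{0 + f} = -3 + \frac{1}{f}$)
$H{\left(v,-1 \right)} h A{\left(-2 \right)} \left(-3\right) \left(-1\right) = 1 \left(-5\right) \left(-3 + \frac{1}{-2}\right) \left(-3\right) \left(-1\right) = - 5 \left(-3 - \frac{1}{2}\right) \left(-3\right) \left(-1\right) = - 5 \left(- \frac{7}{2}\right) \left(-3\right) \left(-1\right) = - 5 \cdot \frac{21}{2} \left(-1\right) = \left(-5\right) \left(- \frac{21}{2}\right) = \frac{105}{2}$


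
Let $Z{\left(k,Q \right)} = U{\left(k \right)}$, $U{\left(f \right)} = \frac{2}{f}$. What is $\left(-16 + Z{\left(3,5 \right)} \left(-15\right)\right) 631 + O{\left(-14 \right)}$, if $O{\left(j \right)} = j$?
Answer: $-16420$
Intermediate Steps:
$Z{\left(k,Q \right)} = \frac{2}{k}$
$\left(-16 + Z{\left(3,5 \right)} \left(-15\right)\right) 631 + O{\left(-14 \right)} = \left(-16 + \frac{2}{3} \left(-15\right)\right) 631 - 14 = \left(-16 - 10\right) 631 - 14 = \left(-26\right) 631 - 14 = -16406 - 14 = -16420$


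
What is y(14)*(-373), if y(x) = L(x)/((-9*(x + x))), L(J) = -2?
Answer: -373/126 ≈ -2.9603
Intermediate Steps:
y(x) = 1/(9*x) (y(x) = -2*(-1/(9*(x + x))) = -2*(-1/(18*x)) = -(-1)/(9*x) = 1/(9*x))
y(14)*(-373) = ((1/9)/14)*(-373) = ((1/9)*(1/14))*(-373) = (1/126)*(-373) = -373/126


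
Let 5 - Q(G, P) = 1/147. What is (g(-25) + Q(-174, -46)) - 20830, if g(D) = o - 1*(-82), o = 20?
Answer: -3046282/147 ≈ -20723.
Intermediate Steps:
g(D) = 102 (g(D) = 20 - 1*(-82) = 20 + 82 = 102)
Q(G, P) = 734/147 (Q(G, P) = 5 - 1/147 = 734/147)
(g(-25) + Q(-174, -46)) - 20830 = (102 + 734/147) - 20830 = 15728/147 - 20830 = -3046282/147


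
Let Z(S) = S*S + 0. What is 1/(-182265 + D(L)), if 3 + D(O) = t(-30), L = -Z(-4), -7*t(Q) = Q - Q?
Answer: -1/182268 ≈ -5.4864e-6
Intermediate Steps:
t(Q) = 0 (t(Q) = -(Q - Q)/7 = -1/7*0 = 0)
Z(S) = S**2 (Z(S) = S**2 + 0 = S**2)
L = -16 (L = -1*(-4)**2 = -1*16 = -16)
D(O) = -3 (D(O) = -3 + 0 = -3)
1/(-182265 + D(L)) = 1/(-182265 - 3) = 1/(-182268) = -1/182268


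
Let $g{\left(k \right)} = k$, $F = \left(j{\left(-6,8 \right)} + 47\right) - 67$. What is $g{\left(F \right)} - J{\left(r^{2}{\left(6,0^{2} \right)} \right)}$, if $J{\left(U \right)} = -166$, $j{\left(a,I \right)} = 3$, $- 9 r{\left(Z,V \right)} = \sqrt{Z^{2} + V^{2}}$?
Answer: $149$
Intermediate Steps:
$r{\left(Z,V \right)} = - \frac{\sqrt{V^{2} + Z^{2}}}{9}$ ($r{\left(Z,V \right)} = - \frac{\sqrt{Z^{2} + V^{2}}}{9} = - \frac{\sqrt{V^{2} + Z^{2}}}{9}$)
$F = -17$ ($F = \left(3 + 47\right) - 67 = 50 - 67 = -17$)
$g{\left(F \right)} - J{\left(r^{2}{\left(6,0^{2} \right)} \right)} = -17 - -166 = -17 + 166 = 149$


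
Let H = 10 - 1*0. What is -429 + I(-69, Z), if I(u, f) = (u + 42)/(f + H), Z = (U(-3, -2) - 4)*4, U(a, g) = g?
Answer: -5979/14 ≈ -427.07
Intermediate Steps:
H = 10 (H = 10 + 0 = 10)
Z = -24 (Z = (-2 - 4)*4 = -6*4 = -24)
I(u, f) = (42 + u)/(10 + f) (I(u, f) = (u + 42)/(f + 10) = (42 + u)/(10 + f))
-429 + I(-69, Z) = -429 + (42 - 69)/(10 - 24) = -429 - 27/(-14) = -429 - 1/14*(-27) = -429 + 27/14 = -5979/14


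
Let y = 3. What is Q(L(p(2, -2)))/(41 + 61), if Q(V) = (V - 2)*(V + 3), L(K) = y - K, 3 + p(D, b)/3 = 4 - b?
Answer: 4/17 ≈ 0.23529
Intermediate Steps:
p(D, b) = 3 - 3*b (p(D, b) = -9 + 3*(4 - b) = -9 + (12 - 3*b) = 3 - 3*b)
L(K) = 3 - K
Q(V) = (-2 + V)*(3 + V)
Q(L(p(2, -2)))/(41 + 61) = (-6 + (3 - (3 - 3*(-2))) + (3 - (3 - 3*(-2)))**2)/(41 + 61) = (-6 + (3 - (3 + 6)) + (3 - (3 + 6))**2)/102 = (-6 + (3 - 1*9) + (3 - 1*9)**2)/102 = (-6 + (3 - 9) + (3 - 9)**2)/102 = (-6 - 6 + (-6)**2)/102 = (-6 - 6 + 36)/102 = (1/102)*24 = 4/17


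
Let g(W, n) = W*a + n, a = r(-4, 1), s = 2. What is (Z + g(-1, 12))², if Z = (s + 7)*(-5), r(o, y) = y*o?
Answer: 841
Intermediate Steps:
r(o, y) = o*y
a = -4 (a = -4*1 = -4)
g(W, n) = n - 4*W (g(W, n) = W*(-4) + n = -4*W + n = n - 4*W)
Z = -45 (Z = (2 + 7)*(-5) = 9*(-5) = -45)
(Z + g(-1, 12))² = (-45 + (12 - 4*(-1)))² = (-45 + (12 + 4))² = (-45 + 16)² = (-29)² = 841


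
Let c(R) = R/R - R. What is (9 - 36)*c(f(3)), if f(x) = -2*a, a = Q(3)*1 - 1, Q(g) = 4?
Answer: -189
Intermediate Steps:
a = 3 (a = 4*1 - 1 = 4 - 1 = 3)
f(x) = -6 (f(x) = -2*3 = -6)
c(R) = 1 - R
(9 - 36)*c(f(3)) = (9 - 36)*(1 - 1*(-6)) = -27*(1 + 6) = -27*7 = -189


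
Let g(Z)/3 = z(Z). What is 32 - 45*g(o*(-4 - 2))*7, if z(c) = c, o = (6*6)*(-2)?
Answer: -408208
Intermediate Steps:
o = -72 (o = 36*(-2) = -72)
g(Z) = 3*Z
32 - 45*g(o*(-4 - 2))*7 = 32 - 45*3*(-72*(-4 - 2))*7 = 32 - 45*3*(-72*(-6))*7 = 32 - 45*3*432*7 = 32 - 58320*7 = 32 - 45*9072 = 32 - 408240 = -408208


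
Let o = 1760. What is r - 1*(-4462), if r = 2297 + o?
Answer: 8519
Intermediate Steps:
r = 4057 (r = 2297 + 1760 = 4057)
r - 1*(-4462) = 4057 - 1*(-4462) = 4057 + 4462 = 8519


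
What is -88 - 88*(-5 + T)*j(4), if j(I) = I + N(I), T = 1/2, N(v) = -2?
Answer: 704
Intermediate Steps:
T = ½ ≈ 0.50000
j(I) = -2 + I (j(I) = I - 2 = -2 + I)
-88 - 88*(-5 + T)*j(4) = -88 - 88*(-5 + ½)*(-2 + 4) = -88 - (-396)*2 = -88 - 88*(-9) = -88 + 792 = 704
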